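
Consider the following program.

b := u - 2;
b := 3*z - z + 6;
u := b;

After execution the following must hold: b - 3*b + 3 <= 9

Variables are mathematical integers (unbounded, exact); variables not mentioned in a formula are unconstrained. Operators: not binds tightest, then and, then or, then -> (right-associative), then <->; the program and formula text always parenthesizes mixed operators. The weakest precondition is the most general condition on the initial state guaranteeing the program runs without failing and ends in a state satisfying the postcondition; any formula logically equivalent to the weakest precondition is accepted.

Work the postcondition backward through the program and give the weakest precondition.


Working backward. After the program, the postcondition b - 3*b + 3 <= 9 must hold; in canonical form it is 2*b >= -6.
Before u := b: 2*b >= -6
Before b := 3*z - z + 6: 4*z >= -18
Before b := u - 2: 4*z >= -18
Answer: WP = 4*z >= -18


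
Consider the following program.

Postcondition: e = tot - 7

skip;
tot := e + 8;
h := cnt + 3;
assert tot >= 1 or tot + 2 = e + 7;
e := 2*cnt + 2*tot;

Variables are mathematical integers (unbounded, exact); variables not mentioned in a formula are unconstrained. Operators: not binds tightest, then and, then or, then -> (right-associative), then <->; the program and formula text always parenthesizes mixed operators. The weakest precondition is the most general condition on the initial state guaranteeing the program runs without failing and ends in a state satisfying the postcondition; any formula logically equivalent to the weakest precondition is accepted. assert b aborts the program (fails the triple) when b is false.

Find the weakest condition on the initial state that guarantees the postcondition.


Working backward. After the program, e = tot - 7 must hold.
Before e := 2*cnt + 2*tot: 2*cnt + tot = -7
Before assert tot >= 1 or tot + 2 = e + 7: (tot >= 1 or tot = e + 5) and 2*cnt + tot = -7
Before h := cnt + 3: (tot >= 1 or tot = e + 5) and 2*cnt + tot = -7
Before tot := e + 8: e >= -7 and 2*cnt + e = -15
Before skip: e >= -7 and 2*cnt + e = -15
Answer: WP = e >= -7 and 2*cnt + e = -15


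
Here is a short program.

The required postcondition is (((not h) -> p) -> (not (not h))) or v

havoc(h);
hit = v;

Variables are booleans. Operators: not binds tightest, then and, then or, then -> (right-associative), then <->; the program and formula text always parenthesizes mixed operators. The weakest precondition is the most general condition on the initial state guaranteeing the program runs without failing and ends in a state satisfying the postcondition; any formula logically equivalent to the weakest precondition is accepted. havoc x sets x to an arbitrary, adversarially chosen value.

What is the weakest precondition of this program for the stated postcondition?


Working backward. After the program, the postcondition (((not h) -> p) -> (not (not h))) or v must hold; in canonical form it is (((not h) -> p) -> h) or v.
Before hit := v: (((not h) -> p) -> h) or v
Before havoc h: (not p) or v
Answer: WP = (not p) or v


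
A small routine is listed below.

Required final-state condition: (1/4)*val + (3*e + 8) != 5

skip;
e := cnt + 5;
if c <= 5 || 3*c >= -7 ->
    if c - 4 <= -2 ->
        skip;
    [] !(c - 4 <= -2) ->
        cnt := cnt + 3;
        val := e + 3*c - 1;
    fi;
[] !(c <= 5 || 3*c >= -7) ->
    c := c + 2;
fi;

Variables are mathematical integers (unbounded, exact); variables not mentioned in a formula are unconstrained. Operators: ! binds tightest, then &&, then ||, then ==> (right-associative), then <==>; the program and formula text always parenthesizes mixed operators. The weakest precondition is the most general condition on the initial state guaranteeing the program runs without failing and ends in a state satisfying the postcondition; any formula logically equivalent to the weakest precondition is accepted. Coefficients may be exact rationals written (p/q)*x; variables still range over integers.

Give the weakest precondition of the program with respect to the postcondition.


Working backward. After the program, the postcondition (1/4)*val + (3*e + 8) != 5 must hold; in canonical form it is 3*e + (1/4)*val != -3.
Then branch requires (c <= 2 ==> 3*e + (1/4)*val != -3) && ((!(c <= 2)) ==> (3/4)*c + (13/4)*e != -11/4); else branch requires 3*e + (1/4)*val != -3.
Before the if: ((c <= 5 || 3*c >= -7) ==> ((c <= 2 ==> 3*e + (1/4)*val != -3) && ((!(c <= 2)) ==> (3/4)*c + (13/4)*e != -11/4))) && ((!(c <= 5 || 3*c >= -7)) ==> 3*e + (1/4)*val != -3)
Before e := cnt + 5: ((c <= 5 || 3*c >= -7) ==> ((c <= 2 ==> 3*cnt + (1/4)*val != -18) && ((!(c <= 2)) ==> (3/4)*c + (13/4)*cnt != -19))) && ((!(c <= 5 || 3*c >= -7)) ==> 3*cnt + (1/4)*val != -18)
Before skip: ((c <= 5 || 3*c >= -7) ==> ((c <= 2 ==> 3*cnt + (1/4)*val != -18) && ((!(c <= 2)) ==> (3/4)*c + (13/4)*cnt != -19))) && ((!(c <= 5 || 3*c >= -7)) ==> 3*cnt + (1/4)*val != -18)
Answer: WP = ((c <= 5 || 3*c >= -7) ==> ((c <= 2 ==> 3*cnt + (1/4)*val != -18) && ((!(c <= 2)) ==> (3/4)*c + (13/4)*cnt != -19))) && ((!(c <= 5 || 3*c >= -7)) ==> 3*cnt + (1/4)*val != -18)


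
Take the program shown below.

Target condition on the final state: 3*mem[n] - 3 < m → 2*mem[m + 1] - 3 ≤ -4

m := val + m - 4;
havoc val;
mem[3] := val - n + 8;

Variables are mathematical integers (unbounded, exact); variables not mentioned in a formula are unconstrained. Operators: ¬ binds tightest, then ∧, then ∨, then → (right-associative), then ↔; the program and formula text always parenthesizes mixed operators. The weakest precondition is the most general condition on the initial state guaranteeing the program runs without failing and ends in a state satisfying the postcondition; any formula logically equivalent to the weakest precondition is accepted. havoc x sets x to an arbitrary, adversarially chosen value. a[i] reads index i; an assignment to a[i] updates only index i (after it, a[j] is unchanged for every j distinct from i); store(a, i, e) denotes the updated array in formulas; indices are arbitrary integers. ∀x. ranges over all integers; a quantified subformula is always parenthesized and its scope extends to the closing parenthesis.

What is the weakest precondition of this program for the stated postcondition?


Working backward. After the program, the postcondition 3*mem[n] - 3 < m → 2*mem[m + 1] - 3 ≤ -4 must hold; in canonical form it is 3*mem[n] < m + 3 → 2*mem[m + 1] ≤ -1.
Before mem[3] := val - n + 8: 3*store(mem, 3, -n + val + 8)[n] < m + 3 → 2*store(mem, 3, -n + val + 8)[m + 1] ≤ -1
Before havoc val: ∀val_1. (3*store(mem, 3, -n + val_1 + 8)[n] < m + 3 → 2*store(mem, 3, -n + val_1 + 8)[m + 1] ≤ -1)
Before m := val + m - 4: ∀val_1. (3*store(mem, 3, -n + val_1 + 8)[n] < m + val - 1 → 2*store(mem, 3, -n + val_1 + 8)[m + val - 3] ≤ -1)
Answer: WP = ∀val_1. (3*store(mem, 3, -n + val_1 + 8)[n] < m + val - 1 → 2*store(mem, 3, -n + val_1 + 8)[m + val - 3] ≤ -1)


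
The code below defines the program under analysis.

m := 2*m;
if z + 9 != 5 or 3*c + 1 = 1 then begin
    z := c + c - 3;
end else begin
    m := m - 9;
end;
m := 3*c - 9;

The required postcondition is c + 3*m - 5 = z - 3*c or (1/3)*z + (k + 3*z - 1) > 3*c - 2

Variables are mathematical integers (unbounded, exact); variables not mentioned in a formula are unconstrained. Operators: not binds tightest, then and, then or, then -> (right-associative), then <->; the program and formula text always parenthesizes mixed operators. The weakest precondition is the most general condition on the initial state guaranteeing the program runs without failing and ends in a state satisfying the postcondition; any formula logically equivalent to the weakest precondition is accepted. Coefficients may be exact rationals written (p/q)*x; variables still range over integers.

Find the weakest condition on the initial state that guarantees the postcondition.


Working backward. After the program, the postcondition c + 3*m - 5 = z - 3*c or (1/3)*z + (k + 3*z - 1) > 3*c - 2 must hold; in canonical form it is 4*c + 3*m = z + 5 or k + (10/3)*z > 3*c - 1.
Before m := 3*c - 9: 13*c = z + 32 or k + (10/3)*z > 3*c - 1
Then branch requires 11*c = 29 or (11/3)*c + k > 9; else branch requires 13*c = z + 32 or k + (10/3)*z > 3*c - 1.
Before the if: ((z != -4 or 3*c = 0) -> (11*c = 29 or (11/3)*c + k > 9)) and ((not (z != -4 or 3*c = 0)) -> (13*c = z + 32 or k + (10/3)*z > 3*c - 1))
Before m := 2*m: ((z != -4 or 3*c = 0) -> (11*c = 29 or (11/3)*c + k > 9)) and ((not (z != -4 or 3*c = 0)) -> (13*c = z + 32 or k + (10/3)*z > 3*c - 1))
Answer: WP = ((z != -4 or 3*c = 0) -> (11*c = 29 or (11/3)*c + k > 9)) and ((not (z != -4 or 3*c = 0)) -> (13*c = z + 32 or k + (10/3)*z > 3*c - 1))


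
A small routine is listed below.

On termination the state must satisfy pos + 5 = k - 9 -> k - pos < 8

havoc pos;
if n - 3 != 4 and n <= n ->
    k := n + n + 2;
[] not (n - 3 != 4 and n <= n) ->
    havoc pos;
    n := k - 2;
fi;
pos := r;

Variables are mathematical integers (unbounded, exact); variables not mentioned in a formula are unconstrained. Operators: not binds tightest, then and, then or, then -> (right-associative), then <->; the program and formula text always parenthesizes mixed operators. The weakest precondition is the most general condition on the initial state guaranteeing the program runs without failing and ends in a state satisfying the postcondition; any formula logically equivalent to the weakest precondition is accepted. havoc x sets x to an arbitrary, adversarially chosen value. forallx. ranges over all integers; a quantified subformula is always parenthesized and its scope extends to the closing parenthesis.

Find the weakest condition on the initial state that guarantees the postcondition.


Working backward. After the program, the postcondition pos + 5 = k - 9 -> k - pos < 8 must hold; in canonical form it is pos = k - 14 -> k < pos + 8.
Before pos := r: r = k - 14 -> k < r + 8
Then branch requires r = 2*n - 12 -> 2*n < r + 6; else branch requires r = k - 14 -> k < r + 8.
Before the if: (n != 7 -> (r = 2*n - 12 -> 2*n < r + 6)) and ((not (n != 7)) -> (r = k - 14 -> k < r + 8))
Before havoc pos: (n != 7 -> (r = 2*n - 12 -> 2*n < r + 6)) and ((not (n != 7)) -> (r = k - 14 -> k < r + 8))
Answer: WP = (n != 7 -> (r = 2*n - 12 -> 2*n < r + 6)) and ((not (n != 7)) -> (r = k - 14 -> k < r + 8))


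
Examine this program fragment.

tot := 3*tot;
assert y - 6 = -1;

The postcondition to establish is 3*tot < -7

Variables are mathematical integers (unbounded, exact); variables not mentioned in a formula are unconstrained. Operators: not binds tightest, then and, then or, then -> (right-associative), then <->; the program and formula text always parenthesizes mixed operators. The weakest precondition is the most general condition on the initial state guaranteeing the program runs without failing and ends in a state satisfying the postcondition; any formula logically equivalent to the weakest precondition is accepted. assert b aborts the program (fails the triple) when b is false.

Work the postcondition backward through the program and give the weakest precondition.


Working backward. After the program, 3*tot < -7 must hold.
Before assert y - 6 = -1: y = 5 and 3*tot < -7
Before tot := 3*tot: y = 5 and 9*tot < -7
Answer: WP = y = 5 and 9*tot < -7


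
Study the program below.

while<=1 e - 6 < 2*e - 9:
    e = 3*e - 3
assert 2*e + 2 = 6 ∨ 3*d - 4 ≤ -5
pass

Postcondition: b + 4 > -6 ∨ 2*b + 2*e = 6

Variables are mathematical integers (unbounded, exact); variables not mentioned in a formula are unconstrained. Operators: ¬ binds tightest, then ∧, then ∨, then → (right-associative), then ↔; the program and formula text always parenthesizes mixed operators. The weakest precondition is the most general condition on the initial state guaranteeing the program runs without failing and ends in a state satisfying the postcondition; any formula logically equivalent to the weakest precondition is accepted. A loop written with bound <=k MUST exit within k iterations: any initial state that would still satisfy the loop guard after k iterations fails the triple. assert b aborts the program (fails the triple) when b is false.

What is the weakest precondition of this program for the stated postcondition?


Working backward. After the program, the postcondition b + 4 > -6 ∨ 2*b + 2*e = 6 must hold; in canonical form it is b > -10 ∨ 2*b + 2*e = 6.
Before skip: b > -10 ∨ 2*b + 2*e = 6
Before assert 2*e + 2 = 6 ∨ 3*d - 4 ≤ -5: (2*e = 4 ∨ 3*d ≤ -1) ∧ (b > -10 ∨ 2*b + 2*e = 6)
Before the loop (bound <=1), unroll the exhaustion recursion (WP_0 = exit-now case; WP_j = one more guarded iteration, up to j = 1):
  WP_0: (¬(e > 3)) ∧ (2*e = 4 ∨ 3*d ≤ -1) ∧ (b > -10 ∨ 2*b + 2*e = 6)
  WP_1: (e > 3 → ((¬(3*e > 6)) ∧ (6*e = 10 ∨ 3*d ≤ -1) ∧ (b > -10 ∨ 2*b + 6*e = 12))) ∧ ((¬(e > 3)) → ((2*e = 4 ∨ 3*d ≤ -1) ∧ (b > -10 ∨ 2*b + 2*e = 6)))
So before the loop: (e > 3 → ((¬(3*e > 6)) ∧ (6*e = 10 ∨ 3*d ≤ -1) ∧ (b > -10 ∨ 2*b + 6*e = 12))) ∧ ((¬(e > 3)) → ((2*e = 4 ∨ 3*d ≤ -1) ∧ (b > -10 ∨ 2*b + 2*e = 6)))
Answer: WP = (e > 3 → ((¬(3*e > 6)) ∧ (6*e = 10 ∨ 3*d ≤ -1) ∧ (b > -10 ∨ 2*b + 6*e = 12))) ∧ ((¬(e > 3)) → ((2*e = 4 ∨ 3*d ≤ -1) ∧ (b > -10 ∨ 2*b + 2*e = 6)))


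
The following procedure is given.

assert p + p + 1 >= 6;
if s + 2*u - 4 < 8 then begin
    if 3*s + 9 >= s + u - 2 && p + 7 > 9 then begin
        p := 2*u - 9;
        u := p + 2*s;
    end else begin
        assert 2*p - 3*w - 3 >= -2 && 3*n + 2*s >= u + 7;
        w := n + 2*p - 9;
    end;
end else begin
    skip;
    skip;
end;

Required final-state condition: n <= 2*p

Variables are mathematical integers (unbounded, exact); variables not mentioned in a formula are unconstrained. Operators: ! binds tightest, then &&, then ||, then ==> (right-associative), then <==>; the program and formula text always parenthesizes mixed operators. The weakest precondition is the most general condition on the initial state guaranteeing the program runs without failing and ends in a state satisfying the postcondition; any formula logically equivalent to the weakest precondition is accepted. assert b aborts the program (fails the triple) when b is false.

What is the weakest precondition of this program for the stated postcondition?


Working backward. After the program, n <= 2*p must hold.
Then branch requires ((2*s >= u - 11 && p > 2) ==> n <= 4*u - 18) && ((!(2*s >= u - 11 && p > 2)) ==> (2*p >= 3*w + 1 && 3*n + 2*s >= u + 7 && n <= 2*p)); else branch requires n <= 2*p.
Before the if: (s + 2*u < 12 ==> (((2*s >= u - 11 && p > 2) ==> n <= 4*u - 18) && ((!(2*s >= u - 11 && p > 2)) ==> (2*p >= 3*w + 1 && 3*n + 2*s >= u + 7 && n <= 2*p)))) && ((!(s + 2*u < 12)) ==> n <= 2*p)
Before assert p + p + 1 >= 6: 2*p >= 5 && (s + 2*u < 12 ==> (((2*s >= u - 11 && p > 2) ==> n <= 4*u - 18) && ((!(2*s >= u - 11 && p > 2)) ==> (2*p >= 3*w + 1 && 3*n + 2*s >= u + 7 && n <= 2*p)))) && ((!(s + 2*u < 12)) ==> n <= 2*p)
Answer: WP = 2*p >= 5 && (s + 2*u < 12 ==> (((2*s >= u - 11 && p > 2) ==> n <= 4*u - 18) && ((!(2*s >= u - 11 && p > 2)) ==> (2*p >= 3*w + 1 && 3*n + 2*s >= u + 7 && n <= 2*p)))) && ((!(s + 2*u < 12)) ==> n <= 2*p)


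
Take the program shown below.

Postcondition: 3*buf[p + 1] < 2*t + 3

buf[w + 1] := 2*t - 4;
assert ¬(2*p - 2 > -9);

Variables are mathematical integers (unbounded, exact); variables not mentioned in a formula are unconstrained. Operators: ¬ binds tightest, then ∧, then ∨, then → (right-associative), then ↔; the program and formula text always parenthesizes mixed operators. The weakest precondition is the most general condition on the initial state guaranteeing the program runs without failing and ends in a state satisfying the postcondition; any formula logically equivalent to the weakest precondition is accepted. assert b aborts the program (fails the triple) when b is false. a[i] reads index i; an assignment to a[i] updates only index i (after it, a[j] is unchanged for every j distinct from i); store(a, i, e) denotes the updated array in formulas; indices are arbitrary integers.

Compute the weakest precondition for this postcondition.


Working backward. After the program, 3*buf[p + 1] < 2*t + 3 must hold.
Before assert ¬(2*p - 2 > -9): (¬(2*p > -7)) ∧ 3*buf[p + 1] < 2*t + 3
Before buf[w + 1] := 2*t - 4: (¬(2*p > -7)) ∧ 3*store(buf, w + 1, 2*t - 4)[p + 1] < 2*t + 3
Answer: WP = (¬(2*p > -7)) ∧ 3*store(buf, w + 1, 2*t - 4)[p + 1] < 2*t + 3


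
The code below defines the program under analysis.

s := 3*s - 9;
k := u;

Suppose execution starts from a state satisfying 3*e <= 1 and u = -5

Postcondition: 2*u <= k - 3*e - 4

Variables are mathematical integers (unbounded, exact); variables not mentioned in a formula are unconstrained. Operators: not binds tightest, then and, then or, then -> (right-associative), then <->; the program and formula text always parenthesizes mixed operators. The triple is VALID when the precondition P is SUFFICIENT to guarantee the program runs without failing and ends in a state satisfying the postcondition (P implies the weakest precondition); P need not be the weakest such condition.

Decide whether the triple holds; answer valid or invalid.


Working backward. After the program, the postcondition 2*u <= k - 3*e - 4 must hold; in canonical form it is 3*e + 2*u <= k - 4.
Before k := u: 3*e + u <= -4
Before s := 3*s - 9: 3*e + u <= -4
The weakest precondition is 3*e + u <= -4.
Check whether 3*e <= 1 and u = -5 implies it.
Every state satisfying the precondition satisfies the weakest precondition: the implication holds.
Answer: valid


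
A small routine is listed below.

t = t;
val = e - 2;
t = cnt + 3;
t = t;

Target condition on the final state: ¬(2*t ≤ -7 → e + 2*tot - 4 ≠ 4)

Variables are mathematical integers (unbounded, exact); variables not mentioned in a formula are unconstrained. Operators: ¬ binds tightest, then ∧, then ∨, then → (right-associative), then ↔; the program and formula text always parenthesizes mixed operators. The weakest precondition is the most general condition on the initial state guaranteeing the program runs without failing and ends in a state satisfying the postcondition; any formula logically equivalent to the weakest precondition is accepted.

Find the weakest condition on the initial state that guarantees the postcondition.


Working backward. After the program, the postcondition ¬(2*t ≤ -7 → e + 2*tot - 4 ≠ 4) must hold; in canonical form it is ¬(2*t ≤ -7 → e + 2*tot ≠ 8).
Before t := t: ¬(2*t ≤ -7 → e + 2*tot ≠ 8)
Before t := cnt + 3: ¬(2*cnt ≤ -13 → e + 2*tot ≠ 8)
Before val := e - 2: ¬(2*cnt ≤ -13 → e + 2*tot ≠ 8)
Before t := t: ¬(2*cnt ≤ -13 → e + 2*tot ≠ 8)
Answer: WP = ¬(2*cnt ≤ -13 → e + 2*tot ≠ 8)


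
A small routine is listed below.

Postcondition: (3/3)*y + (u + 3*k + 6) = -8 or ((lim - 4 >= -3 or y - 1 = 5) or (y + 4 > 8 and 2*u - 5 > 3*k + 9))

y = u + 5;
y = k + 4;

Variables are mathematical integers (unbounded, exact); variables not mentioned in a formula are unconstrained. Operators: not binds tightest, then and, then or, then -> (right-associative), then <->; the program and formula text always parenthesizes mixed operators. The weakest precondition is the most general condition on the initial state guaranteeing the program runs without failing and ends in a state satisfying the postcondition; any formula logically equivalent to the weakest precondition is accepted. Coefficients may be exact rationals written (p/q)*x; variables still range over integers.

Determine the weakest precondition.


Working backward. After the program, the postcondition (3/3)*y + (u + 3*k + 6) = -8 or ((lim - 4 >= -3 or y - 1 = 5) or (y + 4 > 8 and 2*u - 5 > 3*k + 9)) must hold; in canonical form it is 3*k + u + y = -14 or lim >= 1 or y = 6 or (y > 4 and 2*u > 3*k + 14).
Before y := k + 4: 4*k + u = -18 or lim >= 1 or k = 2 or (k > 0 and 2*u > 3*k + 14)
Before y := u + 5: 4*k + u = -18 or lim >= 1 or k = 2 or (k > 0 and 2*u > 3*k + 14)
Answer: WP = 4*k + u = -18 or lim >= 1 or k = 2 or (k > 0 and 2*u > 3*k + 14)


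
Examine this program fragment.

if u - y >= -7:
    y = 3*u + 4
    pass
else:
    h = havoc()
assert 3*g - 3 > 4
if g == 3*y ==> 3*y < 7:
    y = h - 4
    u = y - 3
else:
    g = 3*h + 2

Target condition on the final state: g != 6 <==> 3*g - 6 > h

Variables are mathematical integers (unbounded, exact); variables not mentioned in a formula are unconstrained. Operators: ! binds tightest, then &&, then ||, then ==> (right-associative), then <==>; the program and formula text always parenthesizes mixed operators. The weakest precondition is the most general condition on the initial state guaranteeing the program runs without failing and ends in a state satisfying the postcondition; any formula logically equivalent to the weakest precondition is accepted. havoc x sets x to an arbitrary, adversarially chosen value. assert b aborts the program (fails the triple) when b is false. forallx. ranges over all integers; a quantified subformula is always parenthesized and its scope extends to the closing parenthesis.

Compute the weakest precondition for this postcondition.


Working backward. After the program, the postcondition g != 6 <==> 3*g - 6 > h must hold; in canonical form it is g != 6 <==> 3*g > h + 6.
Then branch requires g != 6 <==> 3*g > h + 6; else branch requires 3*h != 4 <==> 8*h > 0.
Before the if: ((g == 3*y ==> 3*y < 7) ==> (g != 6 <==> 3*g > h + 6)) && ((!(g == 3*y ==> 3*y < 7)) ==> (3*h != 4 <==> 8*h > 0))
Before assert 3*g - 3 > 4: 3*g > 7 && ((g == 3*y ==> 3*y < 7) ==> (g != 6 <==> 3*g > h + 6)) && ((!(g == 3*y ==> 3*y < 7)) ==> (3*h != 4 <==> 8*h > 0))
Then branch requires 3*g > 7 && ((g == 9*u + 12 ==> 9*u < -5) ==> (g != 6 <==> 3*g > h + 6)) && ((!(g == 9*u + 12 ==> 9*u < -5)) ==> (3*h != 4 <==> 8*h > 0)); else branch requires forall h_1. (3*g > 7 && ((g == 3*y ==> 3*y < 7) ==> (g != 6 <==> 3*g > h_1 + 6)) && ((!(g == 3*y ==> 3*y < 7)) ==> (3*h_1 != 4 <==> 8*h_1 > 0))).
Before the if: (u >= y - 7 ==> (3*g > 7 && ((g == 9*u + 12 ==> 9*u < -5) ==> (g != 6 <==> 3*g > h + 6)) && ((!(g == 9*u + 12 ==> 9*u < -5)) ==> (3*h != 4 <==> 8*h > 0)))) && ((!(u >= y - 7)) ==> (forall h_1. (3*g > 7 && ((g == 3*y ==> 3*y < 7) ==> (g != 6 <==> 3*g > h_1 + 6)) && ((!(g == 3*y ==> 3*y < 7)) ==> (3*h_1 != 4 <==> 8*h_1 > 0)))))
Answer: WP = (u >= y - 7 ==> (3*g > 7 && ((g == 9*u + 12 ==> 9*u < -5) ==> (g != 6 <==> 3*g > h + 6)) && ((!(g == 9*u + 12 ==> 9*u < -5)) ==> (3*h != 4 <==> 8*h > 0)))) && ((!(u >= y - 7)) ==> (forall h_1. (3*g > 7 && ((g == 3*y ==> 3*y < 7) ==> (g != 6 <==> 3*g > h_1 + 6)) && ((!(g == 3*y ==> 3*y < 7)) ==> (3*h_1 != 4 <==> 8*h_1 > 0)))))


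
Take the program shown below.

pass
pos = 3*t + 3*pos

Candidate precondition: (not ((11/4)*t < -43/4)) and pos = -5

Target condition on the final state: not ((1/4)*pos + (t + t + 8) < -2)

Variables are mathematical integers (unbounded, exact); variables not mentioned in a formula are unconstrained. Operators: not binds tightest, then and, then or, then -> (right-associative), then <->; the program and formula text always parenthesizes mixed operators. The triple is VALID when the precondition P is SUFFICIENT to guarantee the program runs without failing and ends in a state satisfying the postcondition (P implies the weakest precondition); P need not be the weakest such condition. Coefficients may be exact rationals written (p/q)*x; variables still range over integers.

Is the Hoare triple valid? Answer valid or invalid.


Working backward. After the program, the postcondition not ((1/4)*pos + (t + t + 8) < -2) must hold; in canonical form it is not ((1/4)*pos + 2*t < -10).
Before pos := 3*t + 3*pos: not ((3/4)*pos + (11/4)*t < -10)
Before skip: not ((3/4)*pos + (11/4)*t < -10)
The weakest precondition is not ((3/4)*pos + (11/4)*t < -10).
Check whether (not ((11/4)*t < -43/4)) and pos = -5 implies it.
Countermodel: at the initial state pos = -5, t = -3, the precondition holds but the weakest precondition fails.
Answer: invalid


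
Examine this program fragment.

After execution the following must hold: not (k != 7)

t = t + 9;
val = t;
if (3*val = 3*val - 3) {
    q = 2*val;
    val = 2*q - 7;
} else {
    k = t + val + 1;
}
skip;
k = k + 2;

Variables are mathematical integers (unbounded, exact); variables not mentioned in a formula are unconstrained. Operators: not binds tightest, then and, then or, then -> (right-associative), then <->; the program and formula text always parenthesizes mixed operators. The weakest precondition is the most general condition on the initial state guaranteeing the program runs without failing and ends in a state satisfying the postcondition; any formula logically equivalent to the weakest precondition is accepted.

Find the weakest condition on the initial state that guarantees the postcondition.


Working backward. After the program, not (k != 7) must hold.
Before k := k + 2: not (k != 5)
Before skip: not (k != 5)
Then branch requires not (k != 5); else branch requires not (t + val != 4).
Before the if: not (t + val != 4)
Before val := t: not (2*t != 4)
Before t := t + 9: not (2*t != -14)
Answer: WP = not (2*t != -14)


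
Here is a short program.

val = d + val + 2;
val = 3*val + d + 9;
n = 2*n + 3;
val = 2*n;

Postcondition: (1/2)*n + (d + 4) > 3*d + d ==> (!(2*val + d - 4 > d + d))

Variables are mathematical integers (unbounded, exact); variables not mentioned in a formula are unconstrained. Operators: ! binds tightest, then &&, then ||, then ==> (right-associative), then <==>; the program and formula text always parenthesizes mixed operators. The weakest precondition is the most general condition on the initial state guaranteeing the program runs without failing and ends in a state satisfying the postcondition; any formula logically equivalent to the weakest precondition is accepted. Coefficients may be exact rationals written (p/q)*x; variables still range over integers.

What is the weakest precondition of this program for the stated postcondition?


Working backward. After the program, the postcondition (1/2)*n + (d + 4) > 3*d + d ==> (!(2*val + d - 4 > d + d)) must hold; in canonical form it is (1/2)*n > 3*d - 4 ==> (!(2*val > d + 4)).
Before val := 2*n: (1/2)*n > 3*d - 4 ==> (!(4*n > d + 4))
Before n := 2*n + 3: n > 3*d - 11/2 ==> (!(8*n > d - 8))
Before val := 3*val + d + 9: n > 3*d - 11/2 ==> (!(8*n > d - 8))
Before val := d + val + 2: n > 3*d - 11/2 ==> (!(8*n > d - 8))
Answer: WP = n > 3*d - 11/2 ==> (!(8*n > d - 8))


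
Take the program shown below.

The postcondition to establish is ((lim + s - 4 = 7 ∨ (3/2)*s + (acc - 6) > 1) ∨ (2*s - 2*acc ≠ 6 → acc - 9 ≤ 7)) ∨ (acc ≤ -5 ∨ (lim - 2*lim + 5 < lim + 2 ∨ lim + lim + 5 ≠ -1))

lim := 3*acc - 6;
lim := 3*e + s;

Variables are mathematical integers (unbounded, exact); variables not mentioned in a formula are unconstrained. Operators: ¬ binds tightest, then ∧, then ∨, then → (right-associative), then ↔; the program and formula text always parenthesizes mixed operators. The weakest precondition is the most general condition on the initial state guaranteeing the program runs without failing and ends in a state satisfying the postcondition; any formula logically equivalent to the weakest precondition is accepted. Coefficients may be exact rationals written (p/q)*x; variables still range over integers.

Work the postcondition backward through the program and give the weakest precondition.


Working backward. After the program, the postcondition ((lim + s - 4 = 7 ∨ (3/2)*s + (acc - 6) > 1) ∨ (2*s - 2*acc ≠ 6 → acc - 9 ≤ 7)) ∨ (acc ≤ -5 ∨ (lim - 2*lim + 5 < lim + 2 ∨ lim + lim + 5 ≠ -1)) must hold; in canonical form it is lim + s = 11 ∨ acc + (3/2)*s > 7 ∨ (2*s ≠ 2*acc + 6 → acc ≤ 16) ∨ acc ≤ -5 ∨ 2*lim > 3 ∨ 2*lim ≠ -6.
Before lim := 3*e + s: 3*e + 2*s = 11 ∨ acc + (3/2)*s > 7 ∨ (2*s ≠ 2*acc + 6 → acc ≤ 16) ∨ acc ≤ -5 ∨ 6*e + 2*s > 3 ∨ 6*e + 2*s ≠ -6
Before lim := 3*acc - 6: 3*e + 2*s = 11 ∨ acc + (3/2)*s > 7 ∨ (2*s ≠ 2*acc + 6 → acc ≤ 16) ∨ acc ≤ -5 ∨ 6*e + 2*s > 3 ∨ 6*e + 2*s ≠ -6
Answer: WP = 3*e + 2*s = 11 ∨ acc + (3/2)*s > 7 ∨ (2*s ≠ 2*acc + 6 → acc ≤ 16) ∨ acc ≤ -5 ∨ 6*e + 2*s > 3 ∨ 6*e + 2*s ≠ -6


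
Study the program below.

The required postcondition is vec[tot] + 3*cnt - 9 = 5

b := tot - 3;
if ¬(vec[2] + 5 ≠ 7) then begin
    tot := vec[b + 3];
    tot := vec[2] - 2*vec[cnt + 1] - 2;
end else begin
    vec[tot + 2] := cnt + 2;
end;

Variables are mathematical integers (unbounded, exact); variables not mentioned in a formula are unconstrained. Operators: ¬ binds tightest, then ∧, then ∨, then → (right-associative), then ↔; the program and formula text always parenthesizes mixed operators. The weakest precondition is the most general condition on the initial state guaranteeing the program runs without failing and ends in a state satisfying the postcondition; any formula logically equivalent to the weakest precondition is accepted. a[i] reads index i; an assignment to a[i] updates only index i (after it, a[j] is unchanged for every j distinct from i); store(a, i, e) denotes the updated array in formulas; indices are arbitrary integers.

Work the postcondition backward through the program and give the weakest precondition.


Working backward. After the program, the postcondition vec[tot] + 3*cnt - 9 = 5 must hold; in canonical form it is vec[tot] + 3*cnt = 14.
Then branch requires vec[-2*vec[cnt + 1] + vec[2] - 2] + 3*cnt = 14; else branch requires store(vec, tot + 2, cnt + 2)[tot] + 3*cnt = 14.
Before the if: ((¬(vec[2] ≠ 2)) → vec[-2*vec[cnt + 1] + vec[2] - 2] + 3*cnt = 14) ∧ (vec[2] ≠ 2 → store(vec, tot + 2, cnt + 2)[tot] + 3*cnt = 14)
Before b := tot - 3: ((¬(vec[2] ≠ 2)) → vec[-2*vec[cnt + 1] + vec[2] - 2] + 3*cnt = 14) ∧ (vec[2] ≠ 2 → store(vec, tot + 2, cnt + 2)[tot] + 3*cnt = 14)
Answer: WP = ((¬(vec[2] ≠ 2)) → vec[-2*vec[cnt + 1] + vec[2] - 2] + 3*cnt = 14) ∧ (vec[2] ≠ 2 → store(vec, tot + 2, cnt + 2)[tot] + 3*cnt = 14)


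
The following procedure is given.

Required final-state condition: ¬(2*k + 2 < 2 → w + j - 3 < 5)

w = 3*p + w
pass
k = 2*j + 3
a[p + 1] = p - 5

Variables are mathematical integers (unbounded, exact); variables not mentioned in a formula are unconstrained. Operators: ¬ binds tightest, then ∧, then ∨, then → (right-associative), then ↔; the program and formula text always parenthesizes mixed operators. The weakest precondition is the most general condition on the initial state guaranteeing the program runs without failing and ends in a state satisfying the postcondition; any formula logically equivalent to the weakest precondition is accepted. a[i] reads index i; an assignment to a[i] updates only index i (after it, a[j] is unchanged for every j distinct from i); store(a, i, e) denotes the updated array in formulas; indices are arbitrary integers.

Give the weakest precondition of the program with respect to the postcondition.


Working backward. After the program, the postcondition ¬(2*k + 2 < 2 → w + j - 3 < 5) must hold; in canonical form it is ¬(2*k < 0 → j + w < 8).
Before a[p + 1] := p - 5: ¬(2*k < 0 → j + w < 8)
Before k := 2*j + 3: ¬(4*j < -6 → j + w < 8)
Before skip: ¬(4*j < -6 → j + w < 8)
Before w := 3*p + w: ¬(4*j < -6 → j + 3*p + w < 8)
Answer: WP = ¬(4*j < -6 → j + 3*p + w < 8)


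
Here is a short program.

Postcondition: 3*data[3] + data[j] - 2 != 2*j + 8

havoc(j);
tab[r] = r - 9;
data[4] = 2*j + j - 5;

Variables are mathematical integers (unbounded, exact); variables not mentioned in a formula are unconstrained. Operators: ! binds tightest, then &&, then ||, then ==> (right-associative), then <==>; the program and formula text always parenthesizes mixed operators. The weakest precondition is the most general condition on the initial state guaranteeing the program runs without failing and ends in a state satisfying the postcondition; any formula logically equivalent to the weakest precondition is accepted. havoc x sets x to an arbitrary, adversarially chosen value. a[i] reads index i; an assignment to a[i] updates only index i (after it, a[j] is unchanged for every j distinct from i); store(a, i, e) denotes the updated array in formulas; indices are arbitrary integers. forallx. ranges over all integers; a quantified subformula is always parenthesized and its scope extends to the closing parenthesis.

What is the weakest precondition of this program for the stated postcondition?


Working backward. After the program, the postcondition 3*data[3] + data[j] - 2 != 2*j + 8 must hold; in canonical form it is 3*data[3] + data[j] != 2*j + 10.
Before data[4] := 2*j + j - 5: 3*data[3] + store(data, 4, 3*j - 5)[j] != 2*j + 10
Before tab[r] := r - 9: 3*data[3] + store(data, 4, 3*j - 5)[j] != 2*j + 10
Before havoc j: forall j_1. 3*data[3] + store(data, 4, 3*j_1 - 5)[j_1] != 2*j_1 + 10
Answer: WP = forall j_1. 3*data[3] + store(data, 4, 3*j_1 - 5)[j_1] != 2*j_1 + 10


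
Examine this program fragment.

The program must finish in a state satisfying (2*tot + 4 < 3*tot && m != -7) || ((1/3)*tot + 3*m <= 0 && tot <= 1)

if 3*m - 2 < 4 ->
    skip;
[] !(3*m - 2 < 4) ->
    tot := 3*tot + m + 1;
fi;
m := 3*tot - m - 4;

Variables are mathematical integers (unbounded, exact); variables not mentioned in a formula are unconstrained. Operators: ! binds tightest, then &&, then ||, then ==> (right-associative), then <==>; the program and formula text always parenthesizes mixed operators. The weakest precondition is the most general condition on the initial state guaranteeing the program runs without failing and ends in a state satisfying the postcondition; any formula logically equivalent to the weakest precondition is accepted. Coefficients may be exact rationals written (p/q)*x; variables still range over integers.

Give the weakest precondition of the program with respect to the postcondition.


Working backward. After the program, the postcondition (2*tot + 4 < 3*tot && m != -7) || ((1/3)*tot + 3*m <= 0 && tot <= 1) must hold; in canonical form it is (tot > 4 && m != -7) || (3*m + (1/3)*tot <= 0 && tot <= 1).
Before m := 3*tot - m - 4: (tot > 4 && 3*tot != m - 3) || ((28/3)*tot <= 3*m + 12 && tot <= 1)
Then branch requires (tot > 4 && 3*tot != m - 3) || ((28/3)*tot <= 3*m + 12 && tot <= 1); else branch requires (m + 3*tot > 3 && 2*m + 9*tot != -6) || ((19/3)*m + 28*tot <= 8/3 && m + 3*tot <= 0).
Before the if: (3*m < 6 ==> ((tot > 4 && 3*tot != m - 3) || ((28/3)*tot <= 3*m + 12 && tot <= 1))) && ((!(3*m < 6)) ==> ((m + 3*tot > 3 && 2*m + 9*tot != -6) || ((19/3)*m + 28*tot <= 8/3 && m + 3*tot <= 0)))
Answer: WP = (3*m < 6 ==> ((tot > 4 && 3*tot != m - 3) || ((28/3)*tot <= 3*m + 12 && tot <= 1))) && ((!(3*m < 6)) ==> ((m + 3*tot > 3 && 2*m + 9*tot != -6) || ((19/3)*m + 28*tot <= 8/3 && m + 3*tot <= 0)))


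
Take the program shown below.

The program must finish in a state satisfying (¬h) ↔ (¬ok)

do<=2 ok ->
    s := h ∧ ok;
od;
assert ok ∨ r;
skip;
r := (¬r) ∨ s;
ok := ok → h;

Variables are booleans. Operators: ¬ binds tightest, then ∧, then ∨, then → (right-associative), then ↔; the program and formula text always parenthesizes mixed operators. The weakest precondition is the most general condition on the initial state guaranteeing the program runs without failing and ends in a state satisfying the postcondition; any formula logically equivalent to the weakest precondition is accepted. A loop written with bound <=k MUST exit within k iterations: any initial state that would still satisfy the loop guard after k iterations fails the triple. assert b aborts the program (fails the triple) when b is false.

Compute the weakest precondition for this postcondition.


Working backward. After the program, (¬h) ↔ (¬ok) must hold.
Before ok := ok → h: (¬h) ↔ (¬(ok → h))
Before r := (¬r) ∨ s: (¬h) ↔ (¬(ok → h))
Before skip: (¬h) ↔ (¬(ok → h))
Before assert ok ∨ r: (ok ∨ r) ∧ ((¬h) ↔ (¬(ok → h)))
Before the loop (bound <=2), unroll the exhaustion recursion (WP_0 = exit-now case; WP_j = one more guarded iteration, up to j = 2):
  WP_0: (¬ok) ∧ (ok ∨ r) ∧ ((¬h) ↔ (¬(ok → h)))
  WP_1: (ok → ((¬ok) ∧ (ok ∨ r) ∧ ((¬h) ↔ (¬(ok → h))))) ∧ ((¬ok) → ((ok ∨ r) ∧ ((¬h) ↔ (¬(ok → h)))))
  WP_2: (ok → ((ok → ((¬ok) ∧ (ok ∨ r) ∧ ((¬h) ↔ (¬(ok → h))))) ∧ ((¬ok) → ((ok ∨ r) ∧ ((¬h) ↔ (¬(ok → h))))))) ∧ ((¬ok) → ((ok ∨ r) ∧ ((¬h) ↔ (¬(ok → h)))))
So before the loop: (ok → ((ok → ((¬ok) ∧ (ok ∨ r) ∧ ((¬h) ↔ (¬(ok → h))))) ∧ ((¬ok) → ((ok ∨ r) ∧ ((¬h) ↔ (¬(ok → h))))))) ∧ ((¬ok) → ((ok ∨ r) ∧ ((¬h) ↔ (¬(ok → h)))))
Answer: WP = (ok → ((ok → ((¬ok) ∧ (ok ∨ r) ∧ ((¬h) ↔ (¬(ok → h))))) ∧ ((¬ok) → ((ok ∨ r) ∧ ((¬h) ↔ (¬(ok → h))))))) ∧ ((¬ok) → ((ok ∨ r) ∧ ((¬h) ↔ (¬(ok → h)))))


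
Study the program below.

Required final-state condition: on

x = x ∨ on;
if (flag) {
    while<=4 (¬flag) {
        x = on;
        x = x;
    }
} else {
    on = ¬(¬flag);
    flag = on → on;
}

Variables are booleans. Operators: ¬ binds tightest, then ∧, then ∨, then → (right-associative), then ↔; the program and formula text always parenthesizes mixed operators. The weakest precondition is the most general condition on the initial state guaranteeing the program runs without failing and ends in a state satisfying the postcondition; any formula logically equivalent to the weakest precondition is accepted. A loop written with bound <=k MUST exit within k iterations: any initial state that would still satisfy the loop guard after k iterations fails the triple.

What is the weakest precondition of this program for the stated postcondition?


Working backward. After the program, on must hold.
Then branch requires ((¬flag) → (((¬flag) → (((¬flag) → (((¬flag) → (flag ∧ on)) ∧ (flag → on))) ∧ (flag → on))) ∧ (flag → on))) ∧ (flag → on); else branch requires flag.
Before the if: (flag → (((¬flag) → (((¬flag) → (((¬flag) → (((¬flag) → (flag ∧ on)) ∧ (flag → on))) ∧ (flag → on))) ∧ (flag → on))) ∧ (flag → on))) ∧ ((¬flag) → flag)
Before x := x ∨ on: (flag → (((¬flag) → (((¬flag) → (((¬flag) → (((¬flag) → (flag ∧ on)) ∧ (flag → on))) ∧ (flag → on))) ∧ (flag → on))) ∧ (flag → on))) ∧ ((¬flag) → flag)
Answer: WP = (flag → (((¬flag) → (((¬flag) → (((¬flag) → (((¬flag) → (flag ∧ on)) ∧ (flag → on))) ∧ (flag → on))) ∧ (flag → on))) ∧ (flag → on))) ∧ ((¬flag) → flag)


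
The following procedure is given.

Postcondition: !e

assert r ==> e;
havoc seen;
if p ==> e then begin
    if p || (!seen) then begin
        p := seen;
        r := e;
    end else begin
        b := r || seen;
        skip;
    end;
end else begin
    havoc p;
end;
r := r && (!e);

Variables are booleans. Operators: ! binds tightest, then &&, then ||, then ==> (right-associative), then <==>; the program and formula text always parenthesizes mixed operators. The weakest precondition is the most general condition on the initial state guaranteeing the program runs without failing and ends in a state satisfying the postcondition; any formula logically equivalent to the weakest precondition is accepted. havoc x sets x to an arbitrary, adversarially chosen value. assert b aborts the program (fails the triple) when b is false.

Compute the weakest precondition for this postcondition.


Working backward. After the program, !e must hold.
Before r := r && (!e): !e
Then branch requires ((p || (!seen)) ==> (!e)) && ((!(p || (!seen))) ==> (!e)); else branch requires !e.
Before the if: ((p ==> e) ==> (((p || (!seen)) ==> (!e)) && ((!(p || (!seen))) ==> (!e)))) && ((!(p ==> e)) ==> (!e))
Before havoc seen: ((p ==> e) ==> ((p ==> (!e)) && ((!p) ==> (!e)))) && ((!(p ==> e)) ==> (!e)) && ((p ==> e) ==> (!e))
Before assert r ==> e: (r ==> e) && ((p ==> e) ==> ((p ==> (!e)) && ((!p) ==> (!e)))) && ((!(p ==> e)) ==> (!e)) && ((p ==> e) ==> (!e))
Answer: WP = (r ==> e) && ((p ==> e) ==> ((p ==> (!e)) && ((!p) ==> (!e)))) && ((!(p ==> e)) ==> (!e)) && ((p ==> e) ==> (!e))
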